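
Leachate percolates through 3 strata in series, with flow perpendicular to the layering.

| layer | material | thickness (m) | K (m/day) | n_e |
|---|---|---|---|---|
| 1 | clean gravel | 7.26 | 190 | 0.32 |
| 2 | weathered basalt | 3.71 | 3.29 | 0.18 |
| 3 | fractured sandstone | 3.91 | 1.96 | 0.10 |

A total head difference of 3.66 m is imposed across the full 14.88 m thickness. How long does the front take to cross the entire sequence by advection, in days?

With flow normal to the layers, continuity requires the same specific discharge q through every layer.
Σ(b_i/K_i) = 7.26/190 + 3.71/3.29 + 3.91/1.96 = 3.161 d.
q = Δh / Σ(b_i/K_i) = 3.66 / 3.161 = 1.158 m/day.
In each layer the seepage velocity is v_i = q/n_i, so the layer transit time is t_i = b_i·n_i / q:
  layer 1 (clean gravel): t_1 = 7.26 × 0.32 / 1.158 = 2.006 d
  layer 2 (weathered basalt): t_2 = 3.71 × 0.18 / 1.158 = 0.5767 d
  layer 3 (fractured sandstone): t_3 = 3.91 × 0.10 / 1.158 = 0.3377 d
Total t = Σ t_i = 2.921 days.

2.92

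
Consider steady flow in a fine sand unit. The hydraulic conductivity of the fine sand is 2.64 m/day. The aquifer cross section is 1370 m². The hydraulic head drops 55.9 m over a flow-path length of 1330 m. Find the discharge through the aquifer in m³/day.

Hydraulic gradient i = Δh / L = 55.9 / 1330 = 0.04203.
Darcy's law: Q = K · A · i = 2.640 × 1370 × 0.04203 = 152.0 m³/day.

152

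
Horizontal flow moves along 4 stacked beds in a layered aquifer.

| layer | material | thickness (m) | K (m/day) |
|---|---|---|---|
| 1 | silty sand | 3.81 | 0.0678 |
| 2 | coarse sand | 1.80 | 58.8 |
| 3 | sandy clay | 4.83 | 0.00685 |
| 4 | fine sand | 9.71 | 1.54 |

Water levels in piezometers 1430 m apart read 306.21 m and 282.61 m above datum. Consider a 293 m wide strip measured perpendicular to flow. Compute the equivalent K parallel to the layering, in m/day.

6.01

Flow is parallel to layering, so each bed carries its own Darcy discharge and the transmissivities add.
Σ(K_i·b_i) = 0.0678×3.81 + 58.8×1.80 + 0.00685×4.83 + 1.54×9.71 = 121.1 m²/day.
Total thickness b = 20.15 m, so K_eq = Σ(K_i·b_i)/b = 6.009 m/day.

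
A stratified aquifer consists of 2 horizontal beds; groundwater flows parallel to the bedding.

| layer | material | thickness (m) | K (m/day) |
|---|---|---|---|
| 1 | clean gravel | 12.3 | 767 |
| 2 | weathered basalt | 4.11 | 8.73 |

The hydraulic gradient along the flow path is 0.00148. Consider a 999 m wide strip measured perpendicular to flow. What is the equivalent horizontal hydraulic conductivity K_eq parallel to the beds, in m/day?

Flow is parallel to layering, so each bed carries its own Darcy discharge and the transmissivities add.
Σ(K_i·b_i) = 767×12.3 + 8.73×4.11 = 9470 m²/day.
Total thickness b = 16.41 m, so K_eq = Σ(K_i·b_i)/b = 577.1 m/day.

577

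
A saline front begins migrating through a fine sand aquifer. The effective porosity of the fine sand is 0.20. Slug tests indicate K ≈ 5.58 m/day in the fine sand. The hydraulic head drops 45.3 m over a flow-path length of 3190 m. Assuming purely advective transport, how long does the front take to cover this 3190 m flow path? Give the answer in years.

Hydraulic gradient i = Δh / L = 45.3 / 3190 = 0.01420.
Darcy flux q = K · i = 5.580 × 0.01420 = 0.07924 m/day.
Seepage velocity v = q / n_e = 0.07924 / 0.20 = 0.3962 m/day.
Travel time t = L / v = 3190 / 0.3962 = 8052 days = 22.04 years.

22.0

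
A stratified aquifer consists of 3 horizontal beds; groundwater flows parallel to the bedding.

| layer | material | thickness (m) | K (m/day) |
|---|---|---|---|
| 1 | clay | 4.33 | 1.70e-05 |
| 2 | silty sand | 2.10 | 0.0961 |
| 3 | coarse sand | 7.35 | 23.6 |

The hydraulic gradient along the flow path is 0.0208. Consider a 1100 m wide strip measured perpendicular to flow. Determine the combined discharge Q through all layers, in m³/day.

Flow is parallel to layering, so each bed carries its own Darcy discharge and the transmissivities add.
Σ(K_i·b_i) = 1.70e-05×4.33 + 0.0961×2.10 + 23.6×7.35 = 173.7 m²/day.
Hydraulic gradient i = 0.0208.
Q = Σ(K_i·b_i) · W · i = 173.7 × 1100 × 0.02080 = 3973 m³/day.

3970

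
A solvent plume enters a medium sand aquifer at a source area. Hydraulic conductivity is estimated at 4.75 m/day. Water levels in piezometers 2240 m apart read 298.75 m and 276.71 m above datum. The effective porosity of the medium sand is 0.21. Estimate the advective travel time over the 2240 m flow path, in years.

Hydraulic gradient i = (298.75 − 276.71) / 2240 = 22.04 / 2240 = 0.009839.
Darcy flux q = K · i = 4.750 × 0.009839 = 0.04674 m/day.
Seepage velocity v = q / n_e = 0.04674 / 0.21 = 0.2226 m/day.
Travel time t = L / v = 2240 / 0.2226 = 10065 days = 27.56 years.

27.6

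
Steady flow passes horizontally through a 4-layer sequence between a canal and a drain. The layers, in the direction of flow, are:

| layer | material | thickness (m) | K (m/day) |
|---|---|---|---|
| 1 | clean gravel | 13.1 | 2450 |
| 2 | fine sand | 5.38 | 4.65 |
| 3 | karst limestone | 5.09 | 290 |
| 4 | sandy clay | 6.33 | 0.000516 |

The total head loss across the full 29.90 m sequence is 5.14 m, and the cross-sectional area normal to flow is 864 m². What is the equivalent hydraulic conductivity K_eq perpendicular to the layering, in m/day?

Flow is perpendicular to layering, so the layers act in series and the equivalent K is the thickness-weighted harmonic mean.
Total thickness L = 13.1 + 5.38 + 5.09 + 6.33 = 29.90 m.
Σ(b_i/K_i) = 13.1/2450 + 5.38/4.65 + 5.09/290 + 6.33/0.000516 = 12269 d.
K_eq = L / Σ(b_i/K_i) = 29.90 / 12269 = 0.002437 m/day.

0.00244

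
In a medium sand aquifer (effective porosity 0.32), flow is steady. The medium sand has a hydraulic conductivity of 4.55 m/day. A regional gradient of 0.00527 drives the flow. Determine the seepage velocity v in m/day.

Hydraulic gradient i = 0.00527.
Darcy flux q = K · i = 4.550 × 0.005270 = 0.02398 m/day.
Seepage velocity v = q / n_e = 0.02398 / 0.32 = 0.07493 m/day.

0.0749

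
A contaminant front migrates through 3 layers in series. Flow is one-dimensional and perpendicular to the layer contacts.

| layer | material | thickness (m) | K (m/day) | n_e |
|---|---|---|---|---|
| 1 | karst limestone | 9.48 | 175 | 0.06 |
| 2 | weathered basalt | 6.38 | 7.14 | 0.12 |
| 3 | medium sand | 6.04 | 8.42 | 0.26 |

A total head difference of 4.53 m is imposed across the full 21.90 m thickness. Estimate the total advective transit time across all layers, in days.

1.07

With flow normal to the layers, continuity requires the same specific discharge q through every layer.
Σ(b_i/K_i) = 9.48/175 + 6.38/7.14 + 6.04/8.42 = 1.665 d.
q = Δh / Σ(b_i/K_i) = 4.53 / 1.665 = 2.721 m/day.
In each layer the seepage velocity is v_i = q/n_i, so the layer transit time is t_i = b_i·n_i / q:
  layer 1 (karst limestone): t_1 = 9.48 × 0.06 / 2.721 = 0.2091 d
  layer 2 (weathered basalt): t_2 = 6.38 × 0.12 / 2.721 = 0.2814 d
  layer 3 (medium sand): t_3 = 6.04 × 0.26 / 2.721 = 0.5772 d
Total t = Σ t_i = 1.068 days.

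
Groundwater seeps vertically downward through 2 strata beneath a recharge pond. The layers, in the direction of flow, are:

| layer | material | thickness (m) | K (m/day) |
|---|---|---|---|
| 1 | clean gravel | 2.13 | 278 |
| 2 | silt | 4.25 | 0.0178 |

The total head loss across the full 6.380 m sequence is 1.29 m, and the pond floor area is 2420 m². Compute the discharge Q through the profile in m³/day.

13.1

Flow is perpendicular to layering, so the layers act in series and the equivalent K is the thickness-weighted harmonic mean.
Total thickness L = 2.13 + 4.25 = 6.380 m.
Σ(b_i/K_i) = 2.13/278 + 4.25/0.0178 = 238.8 d.
K_eq = L / Σ(b_i/K_i) = 6.380 / 238.8 = 0.02672 m/day.
Q = K_eq · A · (Δh/L) = 0.02672 × 2420 × (1.29/6.380) = 13.07 m³/day.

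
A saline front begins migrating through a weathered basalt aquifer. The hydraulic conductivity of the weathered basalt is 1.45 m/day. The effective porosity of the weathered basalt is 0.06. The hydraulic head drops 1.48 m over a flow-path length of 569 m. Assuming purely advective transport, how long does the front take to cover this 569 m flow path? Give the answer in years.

24.8

Hydraulic gradient i = Δh / L = 1.48 / 569 = 0.002601.
Darcy flux q = K · i = 1.450 × 0.002601 = 0.003772 m/day.
Seepage velocity v = q / n_e = 0.003772 / 0.06 = 0.06286 m/day.
Travel time t = L / v = 569 / 0.06286 = 9052 days = 24.78 years.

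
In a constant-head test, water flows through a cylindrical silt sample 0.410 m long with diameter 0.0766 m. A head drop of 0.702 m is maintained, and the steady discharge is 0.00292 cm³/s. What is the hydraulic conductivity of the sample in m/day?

Cross-sectional area A = π·(d/2)² = π × (0.0766/2)² = 0.004608 m².
Convert discharge: 0.00292 cm³/s = 2.920e-09 m³/s.
Darcy's law rearranged: K = Q·L / (A·Δh) = 2.920e-09 × 0.410 / (0.004608 × 0.702) = 3.701e-07 m/s = 0.03197 m/day.

0.0320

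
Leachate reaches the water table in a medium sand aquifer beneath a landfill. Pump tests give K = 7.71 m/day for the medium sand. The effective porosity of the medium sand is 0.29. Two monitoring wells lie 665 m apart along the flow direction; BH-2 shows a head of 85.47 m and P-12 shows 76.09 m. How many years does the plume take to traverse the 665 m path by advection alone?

4.86

Hydraulic gradient i = (85.47 − 76.09) / 665 = 9.38 / 665 = 0.01411.
Darcy flux q = K · i = 7.710 × 0.01411 = 0.1088 m/day.
Seepage velocity v = q / n_e = 0.1088 / 0.29 = 0.3750 m/day.
Travel time t = L / v = 665 / 0.3750 = 1773 days = 4.855 years.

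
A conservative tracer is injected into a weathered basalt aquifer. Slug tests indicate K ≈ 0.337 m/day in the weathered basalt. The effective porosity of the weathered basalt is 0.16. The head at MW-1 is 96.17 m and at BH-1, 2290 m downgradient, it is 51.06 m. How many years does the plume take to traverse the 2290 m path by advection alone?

Hydraulic gradient i = (96.17 − 51.06) / 2290 = 45.11 / 2290 = 0.01970.
Darcy flux q = K · i = 0.3370 × 0.01970 = 0.006638 m/day.
Seepage velocity v = q / n_e = 0.006638 / 0.16 = 0.04149 m/day.
Travel time t = L / v = 2290 / 0.04149 = 55194 days = 151.1 years.

151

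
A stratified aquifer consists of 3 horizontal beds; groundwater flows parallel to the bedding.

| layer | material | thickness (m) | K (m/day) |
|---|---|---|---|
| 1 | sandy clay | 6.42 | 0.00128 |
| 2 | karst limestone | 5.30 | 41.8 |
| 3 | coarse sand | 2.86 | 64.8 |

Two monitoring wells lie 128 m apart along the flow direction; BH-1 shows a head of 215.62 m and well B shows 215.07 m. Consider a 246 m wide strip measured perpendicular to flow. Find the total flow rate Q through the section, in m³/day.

Flow is parallel to layering, so each bed carries its own Darcy discharge and the transmissivities add.
Σ(K_i·b_i) = 0.00128×6.42 + 41.8×5.30 + 64.8×2.86 = 406.9 m²/day.
Hydraulic gradient i = (215.62 − 215.07) / 128 = 0.55 / 128 = 0.004297.
Q = Σ(K_i·b_i) · W · i = 406.9 × 246 × 0.004297 = 430.1 m³/day.

430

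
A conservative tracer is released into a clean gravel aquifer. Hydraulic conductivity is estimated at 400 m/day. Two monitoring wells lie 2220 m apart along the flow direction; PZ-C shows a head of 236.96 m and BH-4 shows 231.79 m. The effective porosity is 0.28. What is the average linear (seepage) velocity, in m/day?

3.33

Hydraulic gradient i = (236.96 − 231.79) / 2220 = 5.17 / 2220 = 0.002329.
Darcy flux q = K · i = 400.0 × 0.002329 = 0.9315 m/day.
Seepage velocity v = q / n_e = 0.9315 / 0.28 = 3.327 m/day.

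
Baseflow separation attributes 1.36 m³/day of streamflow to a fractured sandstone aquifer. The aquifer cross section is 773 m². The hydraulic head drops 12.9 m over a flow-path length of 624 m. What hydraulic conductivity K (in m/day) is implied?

0.0851

Hydraulic gradient i = Δh / L = 12.9 / 624 = 0.02067.
From Q = K·A·i, K = Q / (A·i) = 1.36 / (773.0 × 0.02067) = 0.08510 m/day.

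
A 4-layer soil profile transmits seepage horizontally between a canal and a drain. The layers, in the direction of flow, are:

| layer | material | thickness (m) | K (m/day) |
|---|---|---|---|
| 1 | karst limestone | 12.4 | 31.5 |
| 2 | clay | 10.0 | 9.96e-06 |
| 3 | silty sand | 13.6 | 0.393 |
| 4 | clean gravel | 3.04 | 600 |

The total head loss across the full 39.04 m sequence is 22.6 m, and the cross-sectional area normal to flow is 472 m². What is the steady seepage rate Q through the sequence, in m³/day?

Flow is perpendicular to layering, so the layers act in series and the equivalent K is the thickness-weighted harmonic mean.
Total thickness L = 12.4 + 10.0 + 13.6 + 3.04 = 39.04 m.
Σ(b_i/K_i) = 12.4/31.5 + 10.0/9.96e-06 + 13.6/0.393 + 3.04/600 = 1.004e+06 d.
K_eq = L / Σ(b_i/K_i) = 39.04 / 1.004e+06 = 3.888e-05 m/day.
Q = K_eq · A · (Δh/L) = 3.888e-05 × 472 × (22.6/39.04) = 0.01062 m³/day.

0.0106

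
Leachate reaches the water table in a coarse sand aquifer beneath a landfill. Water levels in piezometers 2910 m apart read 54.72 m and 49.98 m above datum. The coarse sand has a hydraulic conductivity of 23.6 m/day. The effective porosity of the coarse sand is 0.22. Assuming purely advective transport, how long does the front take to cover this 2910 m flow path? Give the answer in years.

Hydraulic gradient i = (54.72 − 49.98) / 2910 = 4.74 / 2910 = 0.001629.
Darcy flux q = K · i = 23.60 × 0.001629 = 0.03844 m/day.
Seepage velocity v = q / n_e = 0.03844 / 0.22 = 0.1747 m/day.
Travel time t = L / v = 2910 / 0.1747 = 16654 days = 45.60 years.

45.6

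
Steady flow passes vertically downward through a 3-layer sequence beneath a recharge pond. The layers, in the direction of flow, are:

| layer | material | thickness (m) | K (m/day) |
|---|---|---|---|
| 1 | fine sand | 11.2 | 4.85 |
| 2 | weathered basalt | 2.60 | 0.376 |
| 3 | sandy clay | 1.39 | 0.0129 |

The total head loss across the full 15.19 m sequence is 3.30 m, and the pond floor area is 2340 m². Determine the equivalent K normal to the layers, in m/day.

Flow is perpendicular to layering, so the layers act in series and the equivalent K is the thickness-weighted harmonic mean.
Total thickness L = 11.2 + 2.60 + 1.39 = 15.19 m.
Σ(b_i/K_i) = 11.2/4.85 + 2.60/0.376 + 1.39/0.0129 = 117.0 d.
K_eq = L / Σ(b_i/K_i) = 15.19 / 117.0 = 0.1299 m/day.

0.130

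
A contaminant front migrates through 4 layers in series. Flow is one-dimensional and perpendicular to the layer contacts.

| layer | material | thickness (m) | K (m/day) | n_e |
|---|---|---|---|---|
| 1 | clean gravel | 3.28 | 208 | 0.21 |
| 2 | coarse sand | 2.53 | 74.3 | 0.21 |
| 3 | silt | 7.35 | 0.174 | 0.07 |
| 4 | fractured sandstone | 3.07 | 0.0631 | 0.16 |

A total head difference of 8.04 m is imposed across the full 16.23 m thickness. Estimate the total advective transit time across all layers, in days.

With flow normal to the layers, continuity requires the same specific discharge q through every layer.
Σ(b_i/K_i) = 3.28/208 + 2.53/74.3 + 7.35/0.174 + 3.07/0.0631 = 90.94 d.
q = Δh / Σ(b_i/K_i) = 8.04 / 90.94 = 0.08841 m/day.
In each layer the seepage velocity is v_i = q/n_i, so the layer transit time is t_i = b_i·n_i / q:
  layer 1 (clean gravel): t_1 = 3.28 × 0.21 / 0.08841 = 7.791 d
  layer 2 (coarse sand): t_2 = 2.53 × 0.21 / 0.08841 = 6.010 d
  layer 3 (silt): t_3 = 7.35 × 0.07 / 0.08841 = 5.820 d
  layer 4 (fractured sandstone): t_4 = 3.07 × 0.16 / 0.08841 = 5.556 d
Total t = Σ t_i = 25.18 days.

25.2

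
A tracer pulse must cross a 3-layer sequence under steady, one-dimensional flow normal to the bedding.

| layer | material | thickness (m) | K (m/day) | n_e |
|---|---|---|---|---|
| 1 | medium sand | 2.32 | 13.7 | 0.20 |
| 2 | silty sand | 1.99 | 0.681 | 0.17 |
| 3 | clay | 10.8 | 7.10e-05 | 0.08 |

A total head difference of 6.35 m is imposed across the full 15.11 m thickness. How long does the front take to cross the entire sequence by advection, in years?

With flow normal to the layers, continuity requires the same specific discharge q through every layer.
Σ(b_i/K_i) = 2.32/13.7 + 1.99/0.681 + 10.8/7.10e-05 = 1.521e+05 d.
q = Δh / Σ(b_i/K_i) = 6.35 / 1.521e+05 = 4.174e-05 m/day.
In each layer the seepage velocity is v_i = q/n_i, so the layer transit time is t_i = b_i·n_i / q:
  layer 1 (medium sand): t_1 = 2.32 × 0.20 / 4.174e-05 = 11115 d
  layer 2 (silty sand): t_2 = 1.99 × 0.17 / 4.174e-05 = 8104 d
  layer 3 (clay): t_3 = 10.8 × 0.08 / 4.174e-05 = 20697 d
Total t = Σ t_i = 39917 days = 109.3 years.

109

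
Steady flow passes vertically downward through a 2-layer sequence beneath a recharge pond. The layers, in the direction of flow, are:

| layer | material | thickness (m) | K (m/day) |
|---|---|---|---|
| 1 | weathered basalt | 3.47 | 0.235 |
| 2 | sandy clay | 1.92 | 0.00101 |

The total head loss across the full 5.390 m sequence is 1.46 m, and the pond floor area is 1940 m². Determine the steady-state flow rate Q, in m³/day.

1.48

Flow is perpendicular to layering, so the layers act in series and the equivalent K is the thickness-weighted harmonic mean.
Total thickness L = 3.47 + 1.92 = 5.390 m.
Σ(b_i/K_i) = 3.47/0.235 + 1.92/0.00101 = 1916 d.
K_eq = L / Σ(b_i/K_i) = 5.390 / 1916 = 0.002814 m/day.
Q = K_eq · A · (Δh/L) = 0.002814 × 1940 × (1.46/5.390) = 1.478 m³/day.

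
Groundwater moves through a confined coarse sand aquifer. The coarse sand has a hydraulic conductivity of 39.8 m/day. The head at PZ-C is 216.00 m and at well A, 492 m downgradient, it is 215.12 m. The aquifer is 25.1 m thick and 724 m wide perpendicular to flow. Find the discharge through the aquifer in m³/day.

1290

Cross-sectional area A = 724 × 25.1 = 18172 m².
Hydraulic gradient i = (216.00 − 215.12) / 492 = 0.88 / 492 = 0.001789.
Darcy's law: Q = K · A · i = 39.80 × 18172 × 0.001789 = 1294 m³/day.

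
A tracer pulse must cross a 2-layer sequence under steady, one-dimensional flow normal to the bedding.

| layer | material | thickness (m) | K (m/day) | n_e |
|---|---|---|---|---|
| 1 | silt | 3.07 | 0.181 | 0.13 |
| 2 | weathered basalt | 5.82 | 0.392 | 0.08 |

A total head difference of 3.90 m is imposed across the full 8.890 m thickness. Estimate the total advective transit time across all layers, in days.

With flow normal to the layers, continuity requires the same specific discharge q through every layer.
Σ(b_i/K_i) = 3.07/0.181 + 5.82/0.392 = 31.81 d.
q = Δh / Σ(b_i/K_i) = 3.90 / 31.81 = 0.1226 m/day.
In each layer the seepage velocity is v_i = q/n_i, so the layer transit time is t_i = b_i·n_i / q:
  layer 1 (silt): t_1 = 3.07 × 0.13 / 0.1226 = 3.255 d
  layer 2 (weathered basalt): t_2 = 5.82 × 0.08 / 0.1226 = 3.797 d
Total t = Σ t_i = 7.052 days.

7.05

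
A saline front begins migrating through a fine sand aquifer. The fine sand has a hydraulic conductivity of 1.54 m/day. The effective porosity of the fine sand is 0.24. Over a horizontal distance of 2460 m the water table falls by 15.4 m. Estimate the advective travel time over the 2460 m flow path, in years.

Hydraulic gradient i = Δh / L = 15.4 / 2460 = 0.006260.
Darcy flux q = K · i = 1.540 × 0.006260 = 0.009641 m/day.
Seepage velocity v = q / n_e = 0.009641 / 0.24 = 0.04017 m/day.
Travel time t = L / v = 2460 / 0.04017 = 61241 days = 167.7 years.

168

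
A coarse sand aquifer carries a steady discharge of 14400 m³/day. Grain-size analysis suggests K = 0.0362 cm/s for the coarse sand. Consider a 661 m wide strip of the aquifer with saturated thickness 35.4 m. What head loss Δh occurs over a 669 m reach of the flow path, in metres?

13.2

Convert K: 0.0362 cm/s × 864 = 31.28 m/day.
Cross-sectional area A = 661 × 35.4 = 23399 m².
From Q = K·A·i, i = Q / (K·A) = 14400 / (31.28 × 23399) = 0.01968.
Head loss Δh = i · L = 0.01968 × 669 = 13.16 m.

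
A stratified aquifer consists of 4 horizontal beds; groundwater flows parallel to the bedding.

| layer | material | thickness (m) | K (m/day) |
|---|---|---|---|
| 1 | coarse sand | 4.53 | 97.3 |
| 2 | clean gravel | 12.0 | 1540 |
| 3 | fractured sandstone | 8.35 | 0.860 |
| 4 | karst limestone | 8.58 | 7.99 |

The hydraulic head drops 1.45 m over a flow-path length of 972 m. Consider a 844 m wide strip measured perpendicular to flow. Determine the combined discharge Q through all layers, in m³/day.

23900

Flow is parallel to layering, so each bed carries its own Darcy discharge and the transmissivities add.
Σ(K_i·b_i) = 97.3×4.53 + 1540×12.0 + 0.860×8.35 + 7.99×8.58 = 18997 m²/day.
Hydraulic gradient i = Δh / L = 1.45 / 972 = 0.001492.
Q = Σ(K_i·b_i) · W · i = 18997 × 844 × 0.001492 = 23918 m³/day.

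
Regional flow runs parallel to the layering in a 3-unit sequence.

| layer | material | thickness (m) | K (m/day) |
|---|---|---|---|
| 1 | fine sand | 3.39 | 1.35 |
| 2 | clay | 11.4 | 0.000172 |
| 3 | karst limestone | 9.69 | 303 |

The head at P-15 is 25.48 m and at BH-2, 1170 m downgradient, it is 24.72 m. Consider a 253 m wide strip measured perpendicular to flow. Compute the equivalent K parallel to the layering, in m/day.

Flow is parallel to layering, so each bed carries its own Darcy discharge and the transmissivities add.
Σ(K_i·b_i) = 1.35×3.39 + 0.000172×11.4 + 303×9.69 = 2941 m²/day.
Total thickness b = 24.48 m, so K_eq = Σ(K_i·b_i)/b = 120.1 m/day.

120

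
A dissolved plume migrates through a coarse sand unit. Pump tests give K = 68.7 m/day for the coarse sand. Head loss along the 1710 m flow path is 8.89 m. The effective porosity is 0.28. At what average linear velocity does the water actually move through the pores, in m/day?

Hydraulic gradient i = Δh / L = 8.89 / 1710 = 0.005199.
Darcy flux q = K · i = 68.70 × 0.005199 = 0.3572 m/day.
Seepage velocity v = q / n_e = 0.3572 / 0.28 = 1.276 m/day.

1.28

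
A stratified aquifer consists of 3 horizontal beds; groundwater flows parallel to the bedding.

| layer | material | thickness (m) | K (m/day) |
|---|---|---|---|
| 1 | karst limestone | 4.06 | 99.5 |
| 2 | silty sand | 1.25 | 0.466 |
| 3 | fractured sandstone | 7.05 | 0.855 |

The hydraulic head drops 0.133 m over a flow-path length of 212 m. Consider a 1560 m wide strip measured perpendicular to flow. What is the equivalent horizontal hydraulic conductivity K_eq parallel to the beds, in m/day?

33.2

Flow is parallel to layering, so each bed carries its own Darcy discharge and the transmissivities add.
Σ(K_i·b_i) = 99.5×4.06 + 0.466×1.25 + 0.855×7.05 = 410.6 m²/day.
Total thickness b = 12.36 m, so K_eq = Σ(K_i·b_i)/b = 33.22 m/day.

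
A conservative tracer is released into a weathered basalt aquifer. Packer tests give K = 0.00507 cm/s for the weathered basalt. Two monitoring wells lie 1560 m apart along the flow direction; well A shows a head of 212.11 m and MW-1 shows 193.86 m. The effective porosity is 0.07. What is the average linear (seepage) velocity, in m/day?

0.732

Convert K: 0.00507 cm/s × 864 = 4.380 m/day.
Hydraulic gradient i = (212.11 − 193.86) / 1560 = 18.25 / 1560 = 0.01170.
Darcy flux q = K · i = 4.380 × 0.01170 = 0.05125 m/day.
Seepage velocity v = q / n_e = 0.05125 / 0.07 = 0.7321 m/day.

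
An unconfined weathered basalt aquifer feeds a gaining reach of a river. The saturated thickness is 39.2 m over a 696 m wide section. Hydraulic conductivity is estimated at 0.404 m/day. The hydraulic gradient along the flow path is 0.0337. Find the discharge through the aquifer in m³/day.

Cross-sectional area A = 696 × 39.2 = 27283 m².
Hydraulic gradient i = 0.0337.
Darcy's law: Q = K · A · i = 0.4040 × 27283 × 0.03370 = 371.5 m³/day.

371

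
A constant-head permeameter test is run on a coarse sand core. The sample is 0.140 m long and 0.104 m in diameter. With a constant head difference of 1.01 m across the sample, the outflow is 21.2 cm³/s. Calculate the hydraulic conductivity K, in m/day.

29.9

Cross-sectional area A = π·(d/2)² = π × (0.104/2)² = 0.008495 m².
Convert discharge: 21.2 cm³/s = 2.120e-05 m³/s.
Darcy's law rearranged: K = Q·L / (A·Δh) = 2.120e-05 × 0.140 / (0.008495 × 1.01) = 0.0003459 m/s = 29.89 m/day.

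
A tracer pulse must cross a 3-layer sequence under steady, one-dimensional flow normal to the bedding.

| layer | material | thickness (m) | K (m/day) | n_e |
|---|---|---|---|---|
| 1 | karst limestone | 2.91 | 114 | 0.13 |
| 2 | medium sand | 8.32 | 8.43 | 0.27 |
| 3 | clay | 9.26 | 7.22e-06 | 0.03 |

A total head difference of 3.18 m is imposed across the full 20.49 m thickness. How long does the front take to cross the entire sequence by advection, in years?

3210

With flow normal to the layers, continuity requires the same specific discharge q through every layer.
Σ(b_i/K_i) = 2.91/114 + 8.32/8.43 + 9.26/7.22e-06 = 1.283e+06 d.
q = Δh / Σ(b_i/K_i) = 3.18 / 1.283e+06 = 2.479e-06 m/day.
In each layer the seepage velocity is v_i = q/n_i, so the layer transit time is t_i = b_i·n_i / q:
  layer 1 (karst limestone): t_1 = 2.91 × 0.13 / 2.479e-06 = 1.526e+05 d
  layer 2 (medium sand): t_2 = 8.32 × 0.27 / 2.479e-06 = 9.060e+05 d
  layer 3 (clay): t_3 = 9.26 × 0.03 / 2.479e-06 = 1.120e+05 d
Total t = Σ t_i = 1.171e+06 days = 3205 years.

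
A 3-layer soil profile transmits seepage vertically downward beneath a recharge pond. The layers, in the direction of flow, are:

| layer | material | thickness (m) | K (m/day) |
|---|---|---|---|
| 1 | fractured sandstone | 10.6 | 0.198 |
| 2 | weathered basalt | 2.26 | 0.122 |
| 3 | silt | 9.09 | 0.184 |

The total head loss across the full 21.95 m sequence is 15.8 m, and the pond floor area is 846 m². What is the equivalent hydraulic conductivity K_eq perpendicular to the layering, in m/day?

0.181

Flow is perpendicular to layering, so the layers act in series and the equivalent K is the thickness-weighted harmonic mean.
Total thickness L = 10.6 + 2.26 + 9.09 = 21.95 m.
Σ(b_i/K_i) = 10.6/0.198 + 2.26/0.122 + 9.09/0.184 = 121.5 d.
K_eq = L / Σ(b_i/K_i) = 21.95 / 121.5 = 0.1807 m/day.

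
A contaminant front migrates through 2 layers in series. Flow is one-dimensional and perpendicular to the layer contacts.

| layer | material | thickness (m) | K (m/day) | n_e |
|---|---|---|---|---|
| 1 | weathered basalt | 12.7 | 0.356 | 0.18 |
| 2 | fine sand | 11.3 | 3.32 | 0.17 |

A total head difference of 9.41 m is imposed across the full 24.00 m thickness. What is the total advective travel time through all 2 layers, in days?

17.5

With flow normal to the layers, continuity requires the same specific discharge q through every layer.
Σ(b_i/K_i) = 12.7/0.356 + 11.3/3.32 = 39.08 d.
q = Δh / Σ(b_i/K_i) = 9.41 / 39.08 = 0.2408 m/day.
In each layer the seepage velocity is v_i = q/n_i, so the layer transit time is t_i = b_i·n_i / q:
  layer 1 (weathered basalt): t_1 = 12.7 × 0.18 / 0.2408 = 9.493 d
  layer 2 (fine sand): t_2 = 11.3 × 0.17 / 0.2408 = 7.978 d
Total t = Σ t_i = 17.47 days.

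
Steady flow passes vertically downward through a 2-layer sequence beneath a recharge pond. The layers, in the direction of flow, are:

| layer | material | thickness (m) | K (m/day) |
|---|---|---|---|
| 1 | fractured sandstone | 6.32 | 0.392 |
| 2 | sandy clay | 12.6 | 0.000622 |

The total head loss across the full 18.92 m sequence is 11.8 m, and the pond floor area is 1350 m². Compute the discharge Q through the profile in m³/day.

0.786

Flow is perpendicular to layering, so the layers act in series and the equivalent K is the thickness-weighted harmonic mean.
Total thickness L = 6.32 + 12.6 = 18.92 m.
Σ(b_i/K_i) = 6.32/0.392 + 12.6/0.000622 = 20273 d.
K_eq = L / Σ(b_i/K_i) = 18.92 / 20273 = 0.0009332 m/day.
Q = K_eq · A · (Δh/L) = 0.0009332 × 1350 × (11.8/18.92) = 0.7858 m³/day.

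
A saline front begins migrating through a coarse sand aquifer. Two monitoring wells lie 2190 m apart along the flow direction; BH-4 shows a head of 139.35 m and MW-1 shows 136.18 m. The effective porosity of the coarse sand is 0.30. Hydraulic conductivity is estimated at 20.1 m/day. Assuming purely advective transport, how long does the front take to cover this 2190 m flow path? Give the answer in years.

61.8

Hydraulic gradient i = (139.35 − 136.18) / 2190 = 3.17 / 2190 = 0.001447.
Darcy flux q = K · i = 20.10 × 0.001447 = 0.02909 m/day.
Seepage velocity v = q / n_e = 0.02909 / 0.30 = 0.09698 m/day.
Travel time t = L / v = 2190 / 0.09698 = 22582 days = 61.82 years.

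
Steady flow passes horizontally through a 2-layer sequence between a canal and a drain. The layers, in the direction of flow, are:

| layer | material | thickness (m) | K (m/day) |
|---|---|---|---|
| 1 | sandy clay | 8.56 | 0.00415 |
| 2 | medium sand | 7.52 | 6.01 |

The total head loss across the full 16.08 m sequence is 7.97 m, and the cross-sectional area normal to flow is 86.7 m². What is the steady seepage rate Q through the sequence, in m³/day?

0.335

Flow is perpendicular to layering, so the layers act in series and the equivalent K is the thickness-weighted harmonic mean.
Total thickness L = 8.56 + 7.52 = 16.08 m.
Σ(b_i/K_i) = 8.56/0.00415 + 7.52/6.01 = 2064 d.
K_eq = L / Σ(b_i/K_i) = 16.08 / 2064 = 0.007791 m/day.
Q = K_eq · A · (Δh/L) = 0.007791 × 86.7 × (7.97/16.08) = 0.3348 m³/day.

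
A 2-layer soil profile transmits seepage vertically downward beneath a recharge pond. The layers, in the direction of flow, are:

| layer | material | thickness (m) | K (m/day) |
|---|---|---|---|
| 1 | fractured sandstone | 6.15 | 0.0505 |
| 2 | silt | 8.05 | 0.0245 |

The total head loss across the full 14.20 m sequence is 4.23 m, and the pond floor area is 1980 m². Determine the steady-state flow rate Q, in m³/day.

18.6

Flow is perpendicular to layering, so the layers act in series and the equivalent K is the thickness-weighted harmonic mean.
Total thickness L = 6.15 + 8.05 = 14.20 m.
Σ(b_i/K_i) = 6.15/0.0505 + 8.05/0.0245 = 450.4 d.
K_eq = L / Σ(b_i/K_i) = 14.20 / 450.4 = 0.03153 m/day.
Q = K_eq · A · (Δh/L) = 0.03153 × 1980 × (4.23/14.20) = 18.60 m³/day.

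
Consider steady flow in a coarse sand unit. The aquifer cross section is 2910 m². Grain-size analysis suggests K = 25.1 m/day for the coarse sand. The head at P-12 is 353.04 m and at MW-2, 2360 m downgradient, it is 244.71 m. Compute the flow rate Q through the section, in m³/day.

Hydraulic gradient i = (353.04 − 244.71) / 2360 = 108.33 / 2360 = 0.04590.
Darcy's law: Q = K · A · i = 25.10 × 2910 × 0.04590 = 3353 m³/day.

3350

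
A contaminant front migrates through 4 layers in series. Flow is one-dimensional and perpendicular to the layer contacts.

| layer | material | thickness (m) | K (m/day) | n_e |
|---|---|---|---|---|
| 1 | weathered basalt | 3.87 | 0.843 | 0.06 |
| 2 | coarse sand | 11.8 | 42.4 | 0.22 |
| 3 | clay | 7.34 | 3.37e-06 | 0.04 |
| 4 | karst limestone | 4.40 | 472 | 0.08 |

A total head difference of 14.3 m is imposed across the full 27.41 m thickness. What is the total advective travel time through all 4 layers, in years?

With flow normal to the layers, continuity requires the same specific discharge q through every layer.
Σ(b_i/K_i) = 3.87/0.843 + 11.8/42.4 + 7.34/3.37e-06 + 4.40/472 = 2.178e+06 d.
q = Δh / Σ(b_i/K_i) = 14.3 / 2.178e+06 = 6.566e-06 m/day.
In each layer the seepage velocity is v_i = q/n_i, so the layer transit time is t_i = b_i·n_i / q:
  layer 1 (weathered basalt): t_1 = 3.87 × 0.06 / 6.566e-06 = 35367 d
  layer 2 (coarse sand): t_2 = 11.8 × 0.22 / 6.566e-06 = 3.954e+05 d
  layer 3 (clay): t_3 = 7.34 × 0.04 / 6.566e-06 = 44718 d
  layer 4 (karst limestone): t_4 = 4.40 × 0.08 / 6.566e-06 = 53613 d
Total t = Σ t_i = 5.291e+05 days = 1449 years.

1450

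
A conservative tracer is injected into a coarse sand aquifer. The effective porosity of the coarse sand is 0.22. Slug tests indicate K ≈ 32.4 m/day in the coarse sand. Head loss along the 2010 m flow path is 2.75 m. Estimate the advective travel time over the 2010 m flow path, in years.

27.3

Hydraulic gradient i = Δh / L = 2.75 / 2010 = 0.001368.
Darcy flux q = K · i = 32.40 × 0.001368 = 0.04433 m/day.
Seepage velocity v = q / n_e = 0.04433 / 0.22 = 0.2015 m/day.
Travel time t = L / v = 2010 / 0.2015 = 9976 days = 27.31 years.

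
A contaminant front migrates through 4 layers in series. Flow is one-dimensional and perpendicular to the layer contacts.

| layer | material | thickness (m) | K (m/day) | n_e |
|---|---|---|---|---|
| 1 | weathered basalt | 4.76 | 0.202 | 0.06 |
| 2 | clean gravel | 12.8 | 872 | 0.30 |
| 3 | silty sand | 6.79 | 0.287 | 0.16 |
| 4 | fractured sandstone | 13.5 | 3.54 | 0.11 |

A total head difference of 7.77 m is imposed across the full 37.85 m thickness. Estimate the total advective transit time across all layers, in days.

With flow normal to the layers, continuity requires the same specific discharge q through every layer.
Σ(b_i/K_i) = 4.76/0.202 + 12.8/872 + 6.79/0.287 + 13.5/3.54 = 51.05 d.
q = Δh / Σ(b_i/K_i) = 7.77 / 51.05 = 0.1522 m/day.
In each layer the seepage velocity is v_i = q/n_i, so the layer transit time is t_i = b_i·n_i / q:
  layer 1 (weathered basalt): t_1 = 4.76 × 0.06 / 0.1522 = 1.876 d
  layer 2 (clean gravel): t_2 = 12.8 × 0.30 / 0.1522 = 25.23 d
  layer 3 (silty sand): t_3 = 6.79 × 0.16 / 0.1522 = 7.138 d
  layer 4 (fractured sandstone): t_4 = 13.5 × 0.11 / 0.1522 = 9.757 d
Total t = Σ t_i = 44.00 days.

44.0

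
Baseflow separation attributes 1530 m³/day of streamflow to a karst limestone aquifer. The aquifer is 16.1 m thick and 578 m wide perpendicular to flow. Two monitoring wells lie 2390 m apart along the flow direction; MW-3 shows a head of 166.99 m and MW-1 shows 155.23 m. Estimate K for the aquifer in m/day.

Cross-sectional area A = 578 × 16.1 = 9306 m².
Hydraulic gradient i = (166.99 − 155.23) / 2390 = 11.76 / 2390 = 0.004921.
From Q = K·A·i, K = Q / (A·i) = 1530 / (9306 × 0.004921) = 33.41 m/day.

33.4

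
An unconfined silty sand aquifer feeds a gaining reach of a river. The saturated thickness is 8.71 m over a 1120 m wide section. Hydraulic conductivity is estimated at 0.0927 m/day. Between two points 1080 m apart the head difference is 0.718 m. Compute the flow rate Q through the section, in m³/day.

Cross-sectional area A = 1120 × 8.71 = 9755 m².
Hydraulic gradient i = Δh / L = 0.718 / 1080 = 0.0006648.
Darcy's law: Q = K · A · i = 0.09270 × 9755 × 0.0006648 = 0.6012 m³/day.

0.601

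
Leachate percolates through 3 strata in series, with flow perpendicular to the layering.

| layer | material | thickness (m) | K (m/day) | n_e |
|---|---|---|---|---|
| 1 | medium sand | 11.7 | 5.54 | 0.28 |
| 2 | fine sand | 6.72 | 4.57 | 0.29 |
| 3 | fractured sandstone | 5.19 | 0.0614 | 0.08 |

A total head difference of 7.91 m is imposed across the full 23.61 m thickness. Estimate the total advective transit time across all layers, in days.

With flow normal to the layers, continuity requires the same specific discharge q through every layer.
Σ(b_i/K_i) = 11.7/5.54 + 6.72/4.57 + 5.19/0.0614 = 88.11 d.
q = Δh / Σ(b_i/K_i) = 7.91 / 88.11 = 0.08977 m/day.
In each layer the seepage velocity is v_i = q/n_i, so the layer transit time is t_i = b_i·n_i / q:
  layer 1 (medium sand): t_1 = 11.7 × 0.28 / 0.08977 = 36.49 d
  layer 2 (fine sand): t_2 = 6.72 × 0.29 / 0.08977 = 21.71 d
  layer 3 (fractured sandstone): t_3 = 5.19 × 0.08 / 0.08977 = 4.625 d
Total t = Σ t_i = 62.82 days.

62.8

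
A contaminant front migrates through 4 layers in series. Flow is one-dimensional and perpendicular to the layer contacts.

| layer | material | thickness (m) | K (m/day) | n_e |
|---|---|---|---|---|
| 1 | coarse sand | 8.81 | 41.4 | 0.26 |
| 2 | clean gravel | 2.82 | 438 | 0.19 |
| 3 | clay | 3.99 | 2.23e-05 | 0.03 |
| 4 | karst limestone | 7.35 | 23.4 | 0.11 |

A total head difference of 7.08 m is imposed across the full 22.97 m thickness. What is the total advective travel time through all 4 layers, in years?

With flow normal to the layers, continuity requires the same specific discharge q through every layer.
Σ(b_i/K_i) = 8.81/41.4 + 2.82/438 + 3.99/2.23e-05 + 7.35/23.4 = 1.789e+05 d.
q = Δh / Σ(b_i/K_i) = 7.08 / 1.789e+05 = 3.957e-05 m/day.
In each layer the seepage velocity is v_i = q/n_i, so the layer transit time is t_i = b_i·n_i / q:
  layer 1 (coarse sand): t_1 = 8.81 × 0.26 / 3.957e-05 = 57888 d
  layer 2 (clean gravel): t_2 = 2.82 × 0.19 / 3.957e-05 = 13541 d
  layer 3 (clay): t_3 = 3.99 × 0.03 / 3.957e-05 = 3025 d
  layer 4 (karst limestone): t_4 = 7.35 × 0.11 / 3.957e-05 = 20432 d
Total t = Σ t_i = 94885 days = 259.8 years.

260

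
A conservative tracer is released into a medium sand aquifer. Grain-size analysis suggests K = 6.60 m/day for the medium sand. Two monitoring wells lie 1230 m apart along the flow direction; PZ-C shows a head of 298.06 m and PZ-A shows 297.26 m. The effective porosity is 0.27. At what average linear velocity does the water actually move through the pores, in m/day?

Hydraulic gradient i = (298.06 − 297.26) / 1230 = 0.8 / 1230 = 0.0006504.
Darcy flux q = K · i = 6.600 × 0.0006504 = 0.004293 m/day.
Seepage velocity v = q / n_e = 0.004293 / 0.27 = 0.01590 m/day.

0.0159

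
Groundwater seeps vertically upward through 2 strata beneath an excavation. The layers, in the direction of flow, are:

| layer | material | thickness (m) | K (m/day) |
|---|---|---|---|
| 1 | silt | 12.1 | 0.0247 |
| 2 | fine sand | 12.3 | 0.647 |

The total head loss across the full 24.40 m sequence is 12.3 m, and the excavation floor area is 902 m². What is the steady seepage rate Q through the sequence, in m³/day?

Flow is perpendicular to layering, so the layers act in series and the equivalent K is the thickness-weighted harmonic mean.
Total thickness L = 12.1 + 12.3 = 24.40 m.
Σ(b_i/K_i) = 12.1/0.0247 + 12.3/0.647 = 508.9 d.
K_eq = L / Σ(b_i/K_i) = 24.40 / 508.9 = 0.04795 m/day.
Q = K_eq · A · (Δh/L) = 0.04795 × 902 × (12.3/24.40) = 21.80 m³/day.

21.8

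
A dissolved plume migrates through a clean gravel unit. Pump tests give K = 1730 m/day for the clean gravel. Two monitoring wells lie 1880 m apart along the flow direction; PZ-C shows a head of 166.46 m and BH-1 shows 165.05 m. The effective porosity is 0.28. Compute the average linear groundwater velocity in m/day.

Hydraulic gradient i = (166.46 − 165.05) / 1880 = 1.41 / 1880 = 0.0007500.
Darcy flux q = K · i = 1730 × 0.0007500 = 1.297 m/day.
Seepage velocity v = q / n_e = 1.297 / 0.28 = 4.634 m/day.

4.63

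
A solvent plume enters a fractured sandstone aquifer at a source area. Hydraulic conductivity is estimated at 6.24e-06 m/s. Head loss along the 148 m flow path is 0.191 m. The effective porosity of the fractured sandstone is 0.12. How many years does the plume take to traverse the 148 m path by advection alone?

Convert K: 6.24e-06 m/s × 86400 = 0.5391 m/day.
Hydraulic gradient i = Δh / L = 0.191 / 148 = 0.001291.
Darcy flux q = K · i = 0.5391 × 0.001291 = 0.0006958 m/day.
Seepage velocity v = q / n_e = 0.0006958 / 0.12 = 0.005798 m/day.
Travel time t = L / v = 148 / 0.005798 = 25525 days = 69.88 years.

69.9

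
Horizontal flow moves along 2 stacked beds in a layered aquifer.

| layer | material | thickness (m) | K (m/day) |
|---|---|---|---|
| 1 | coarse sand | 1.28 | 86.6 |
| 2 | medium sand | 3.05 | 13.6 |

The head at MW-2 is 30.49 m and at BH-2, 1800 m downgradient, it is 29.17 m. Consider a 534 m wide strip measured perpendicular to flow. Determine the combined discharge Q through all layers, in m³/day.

59.7

Flow is parallel to layering, so each bed carries its own Darcy discharge and the transmissivities add.
Σ(K_i·b_i) = 86.6×1.28 + 13.6×3.05 = 152.3 m²/day.
Hydraulic gradient i = (30.49 − 29.17) / 1800 = 1.32 / 1800 = 0.0007333.
Q = Σ(K_i·b_i) · W · i = 152.3 × 534 × 0.0007333 = 59.65 m³/day.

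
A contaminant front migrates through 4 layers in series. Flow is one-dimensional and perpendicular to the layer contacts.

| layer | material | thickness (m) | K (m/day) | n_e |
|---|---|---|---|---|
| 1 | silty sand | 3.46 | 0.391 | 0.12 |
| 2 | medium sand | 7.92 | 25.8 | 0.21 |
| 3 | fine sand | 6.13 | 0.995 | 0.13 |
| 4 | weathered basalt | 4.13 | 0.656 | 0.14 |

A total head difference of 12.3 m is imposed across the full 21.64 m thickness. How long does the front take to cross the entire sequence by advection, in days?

With flow normal to the layers, continuity requires the same specific discharge q through every layer.
Σ(b_i/K_i) = 3.46/0.391 + 7.92/25.8 + 6.13/0.995 + 4.13/0.656 = 21.61 d.
q = Δh / Σ(b_i/K_i) = 12.3 / 21.61 = 0.5691 m/day.
In each layer the seepage velocity is v_i = q/n_i, so the layer transit time is t_i = b_i·n_i / q:
  layer 1 (silty sand): t_1 = 3.46 × 0.12 / 0.5691 = 0.7296 d
  layer 2 (medium sand): t_2 = 7.92 × 0.21 / 0.5691 = 2.922 d
  layer 3 (fine sand): t_3 = 6.13 × 0.13 / 0.5691 = 1.400 d
  layer 4 (weathered basalt): t_4 = 4.13 × 0.14 / 0.5691 = 1.016 d
Total t = Σ t_i = 6.068 days.

6.07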